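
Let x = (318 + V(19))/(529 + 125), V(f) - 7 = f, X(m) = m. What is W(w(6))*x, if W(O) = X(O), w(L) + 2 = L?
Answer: 688/327 ≈ 2.1040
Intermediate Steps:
w(L) = -2 + L
V(f) = 7 + f
W(O) = O
x = 172/327 (x = (318 + (7 + 19))/(529 + 125) = (318 + 26)/654 = 344*(1/654) = 172/327 ≈ 0.52599)
W(w(6))*x = (-2 + 6)*(172/327) = 4*(172/327) = 688/327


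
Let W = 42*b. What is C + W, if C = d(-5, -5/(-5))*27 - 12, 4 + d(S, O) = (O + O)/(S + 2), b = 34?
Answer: 1290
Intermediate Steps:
d(S, O) = -4 + 2*O/(2 + S) (d(S, O) = -4 + (O + O)/(S + 2) = -4 + (2*O)/(2 + S) = -4 + 2*O/(2 + S))
W = 1428 (W = 42*34 = 1428)
C = -138 (C = (2*(-4 - 5/(-5) - 2*(-5))/(2 - 5))*27 - 12 = (2*(-4 - 5*(-⅕) + 10)/(-3))*27 - 12 = (2*(-⅓)*(-4 + 1 + 10))*27 - 12 = (2*(-⅓)*7)*27 - 12 = -14/3*27 - 12 = -126 - 12 = -138)
C + W = -138 + 1428 = 1290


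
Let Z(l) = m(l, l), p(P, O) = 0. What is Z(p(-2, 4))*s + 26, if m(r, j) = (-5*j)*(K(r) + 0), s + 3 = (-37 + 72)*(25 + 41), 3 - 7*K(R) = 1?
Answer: 26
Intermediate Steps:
K(R) = 2/7 (K(R) = 3/7 - 1/7*1 = 3/7 - 1/7 = 2/7)
s = 2307 (s = -3 + (-37 + 72)*(25 + 41) = -3 + 35*66 = -3 + 2310 = 2307)
m(r, j) = -10*j/7 (m(r, j) = (-5*j)*(2/7 + 0) = -5*j*(2/7) = -10*j/7)
Z(l) = -10*l/7
Z(p(-2, 4))*s + 26 = -10/7*0*2307 + 26 = 0*2307 + 26 = 0 + 26 = 26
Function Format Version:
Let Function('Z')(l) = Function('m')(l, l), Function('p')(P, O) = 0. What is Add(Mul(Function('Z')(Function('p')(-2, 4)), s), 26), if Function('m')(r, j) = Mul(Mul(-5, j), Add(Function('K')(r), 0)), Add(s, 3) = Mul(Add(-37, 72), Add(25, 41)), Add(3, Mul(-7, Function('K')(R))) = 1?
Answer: 26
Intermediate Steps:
Function('K')(R) = Rational(2, 7) (Function('K')(R) = Add(Rational(3, 7), Mul(Rational(-1, 7), 1)) = Add(Rational(3, 7), Rational(-1, 7)) = Rational(2, 7))
s = 2307 (s = Add(-3, Mul(Add(-37, 72), Add(25, 41))) = Add(-3, Mul(35, 66)) = Add(-3, 2310) = 2307)
Function('m')(r, j) = Mul(Rational(-10, 7), j) (Function('m')(r, j) = Mul(Mul(-5, j), Add(Rational(2, 7), 0)) = Mul(Mul(-5, j), Rational(2, 7)) = Mul(Rational(-10, 7), j))
Function('Z')(l) = Mul(Rational(-10, 7), l)
Add(Mul(Function('Z')(Function('p')(-2, 4)), s), 26) = Add(Mul(Mul(Rational(-10, 7), 0), 2307), 26) = Add(Mul(0, 2307), 26) = Add(0, 26) = 26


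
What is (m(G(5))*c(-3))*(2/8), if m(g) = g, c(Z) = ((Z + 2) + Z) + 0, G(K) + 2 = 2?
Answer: 0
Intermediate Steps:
G(K) = 0 (G(K) = -2 + 2 = 0)
c(Z) = 2 + 2*Z (c(Z) = ((2 + Z) + Z) + 0 = (2 + 2*Z) + 0 = 2 + 2*Z)
(m(G(5))*c(-3))*(2/8) = (0*(2 + 2*(-3)))*(2/8) = (0*(2 - 6))*(2*(⅛)) = (0*(-4))*(¼) = 0*(¼) = 0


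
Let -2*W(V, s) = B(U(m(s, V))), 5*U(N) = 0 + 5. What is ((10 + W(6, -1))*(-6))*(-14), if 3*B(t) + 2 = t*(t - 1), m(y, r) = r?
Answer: 868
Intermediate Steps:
U(N) = 1 (U(N) = (0 + 5)/5 = (⅕)*5 = 1)
B(t) = -⅔ + t*(-1 + t)/3 (B(t) = -⅔ + (t*(t - 1))/3 = -⅔ + (t*(-1 + t))/3 = -⅔ + t*(-1 + t)/3)
W(V, s) = ⅓ (W(V, s) = -(-⅔ - ⅓*1 + (⅓)*1²)/2 = -(-⅔ - ⅓ + (⅓)*1)/2 = -(-⅔ - ⅓ + ⅓)/2 = -½*(-⅔) = ⅓)
((10 + W(6, -1))*(-6))*(-14) = ((10 + ⅓)*(-6))*(-14) = ((31/3)*(-6))*(-14) = -62*(-14) = 868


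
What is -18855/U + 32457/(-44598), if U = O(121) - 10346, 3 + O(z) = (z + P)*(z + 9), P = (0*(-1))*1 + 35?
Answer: -387741919/147634246 ≈ -2.6264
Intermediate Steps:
P = 35 (P = 0*1 + 35 = 0 + 35 = 35)
O(z) = -3 + (9 + z)*(35 + z) (O(z) = -3 + (z + 35)*(z + 9) = -3 + (35 + z)*(9 + z) = -3 + (9 + z)*(35 + z))
U = 9931 (U = (312 + 121² + 44*121) - 10346 = (312 + 14641 + 5324) - 10346 = 20277 - 10346 = 9931)
-18855/U + 32457/(-44598) = -18855/9931 + 32457/(-44598) = -18855*1/9931 + 32457*(-1/44598) = -18855/9931 - 10819/14866 = -387741919/147634246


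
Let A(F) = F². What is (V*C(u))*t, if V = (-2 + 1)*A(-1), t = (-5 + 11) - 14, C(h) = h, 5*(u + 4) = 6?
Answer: -112/5 ≈ -22.400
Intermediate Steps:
u = -14/5 (u = -4 + (⅕)*6 = -4 + 6/5 = -14/5 ≈ -2.8000)
t = -8 (t = 6 - 14 = -8)
V = -1 (V = (-2 + 1)*(-1)² = -1*1 = -1)
(V*C(u))*t = -1*(-14/5)*(-8) = (14/5)*(-8) = -112/5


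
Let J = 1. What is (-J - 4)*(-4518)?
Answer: 22590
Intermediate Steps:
(-J - 4)*(-4518) = (-1*1 - 4)*(-4518) = (-1 - 4)*(-4518) = -5*(-4518) = 22590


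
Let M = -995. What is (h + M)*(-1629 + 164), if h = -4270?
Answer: 7713225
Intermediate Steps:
(h + M)*(-1629 + 164) = (-4270 - 995)*(-1629 + 164) = -5265*(-1465) = 7713225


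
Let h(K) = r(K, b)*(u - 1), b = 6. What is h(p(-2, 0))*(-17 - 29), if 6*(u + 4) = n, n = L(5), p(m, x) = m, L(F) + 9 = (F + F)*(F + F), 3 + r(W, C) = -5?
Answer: 11224/3 ≈ 3741.3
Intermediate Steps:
r(W, C) = -8 (r(W, C) = -3 - 5 = -8)
L(F) = -9 + 4*F² (L(F) = -9 + (F + F)*(F + F) = -9 + (2*F)*(2*F) = -9 + 4*F²)
n = 91 (n = -9 + 4*5² = -9 + 4*25 = -9 + 100 = 91)
u = 67/6 (u = -4 + (⅙)*91 = -4 + 91/6 = 67/6 ≈ 11.167)
h(K) = -244/3 (h(K) = -8*(67/6 - 1) = -8*61/6 = -244/3)
h(p(-2, 0))*(-17 - 29) = -244*(-17 - 29)/3 = -244/3*(-46) = 11224/3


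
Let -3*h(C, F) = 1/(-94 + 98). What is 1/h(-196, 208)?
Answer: -12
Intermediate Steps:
h(C, F) = -1/12 (h(C, F) = -1/(3*(-94 + 98)) = -⅓/4 = -⅓*¼ = -1/12)
1/h(-196, 208) = 1/(-1/12) = -12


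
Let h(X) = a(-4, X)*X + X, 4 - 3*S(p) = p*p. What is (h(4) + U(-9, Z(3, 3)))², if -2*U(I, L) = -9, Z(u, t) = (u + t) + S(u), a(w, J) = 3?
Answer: 1681/4 ≈ 420.25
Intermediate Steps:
S(p) = 4/3 - p²/3 (S(p) = 4/3 - p*p/3 = 4/3 - p²/3)
Z(u, t) = 4/3 + t + u - u²/3 (Z(u, t) = (u + t) + (4/3 - u²/3) = (t + u) + (4/3 - u²/3) = 4/3 + t + u - u²/3)
U(I, L) = 9/2 (U(I, L) = -½*(-9) = 9/2)
h(X) = 4*X (h(X) = 3*X + X = 4*X)
(h(4) + U(-9, Z(3, 3)))² = (4*4 + 9/2)² = (16 + 9/2)² = (41/2)² = 1681/4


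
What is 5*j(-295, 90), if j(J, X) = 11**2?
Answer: 605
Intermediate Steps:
j(J, X) = 121
5*j(-295, 90) = 5*121 = 605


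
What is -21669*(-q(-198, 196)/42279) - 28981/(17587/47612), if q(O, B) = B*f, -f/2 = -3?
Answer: -19296744302020/247853591 ≈ -77855.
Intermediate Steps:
f = 6 (f = -2*(-3) = 6)
q(O, B) = 6*B (q(O, B) = B*6 = 6*B)
-21669*(-q(-198, 196)/42279) - 28981/(17587/47612) = -21669/((-42279/(6*196))) - 28981/(17587/47612) = -21669/((-42279/1176)) - 28981/(17587*(1/47612)) = -21669/((-42279*1/1176)) - 28981/17587/47612 = -21669/(-14093/392) - 28981*47612/17587 = -21669*(-392/14093) - 1379843372/17587 = 8494248/14093 - 1379843372/17587 = -19296744302020/247853591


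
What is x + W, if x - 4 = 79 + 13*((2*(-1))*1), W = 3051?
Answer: 3108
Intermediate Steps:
x = 57 (x = 4 + (79 + 13*((2*(-1))*1)) = 4 + (79 + 13*(-2*1)) = 4 + (79 + 13*(-2)) = 4 + (79 - 26) = 4 + 53 = 57)
x + W = 57 + 3051 = 3108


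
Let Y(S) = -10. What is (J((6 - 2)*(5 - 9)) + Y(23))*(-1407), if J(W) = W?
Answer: 36582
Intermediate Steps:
(J((6 - 2)*(5 - 9)) + Y(23))*(-1407) = ((6 - 2)*(5 - 9) - 10)*(-1407) = (4*(-4) - 10)*(-1407) = (-16 - 10)*(-1407) = -26*(-1407) = 36582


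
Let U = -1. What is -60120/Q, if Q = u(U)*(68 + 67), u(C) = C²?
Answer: -1336/3 ≈ -445.33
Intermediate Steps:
Q = 135 (Q = (-1)²*(68 + 67) = 1*135 = 135)
-60120/Q = -60120/135 = -60120*1/135 = -1336/3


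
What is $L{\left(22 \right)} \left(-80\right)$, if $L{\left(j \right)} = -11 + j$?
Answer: $-880$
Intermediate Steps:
$L{\left(22 \right)} \left(-80\right) = \left(-11 + 22\right) \left(-80\right) = 11 \left(-80\right) = -880$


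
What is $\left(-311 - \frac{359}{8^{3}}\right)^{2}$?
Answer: $\frac{25469287281}{262144} \approx 97158.0$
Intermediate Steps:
$\left(-311 - \frac{359}{8^{3}}\right)^{2} = \left(-311 - \frac{359}{512}\right)^{2} = \left(- \frac{159591}{512}\right)^{2} = \frac{25469287281}{262144}$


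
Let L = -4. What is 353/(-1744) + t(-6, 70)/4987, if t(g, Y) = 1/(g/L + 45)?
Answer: -163714735/808851504 ≈ -0.20240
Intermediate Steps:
t(g, Y) = 1/(45 - g/4) (t(g, Y) = 1/(g/(-4) + 45) = 1/(g*(-¼) + 45) = 1/(-g/4 + 45) = 1/(45 - g/4))
353/(-1744) + t(-6, 70)/4987 = 353/(-1744) - 4/(-180 - 6)/4987 = 353*(-1/1744) - 4/(-186)*(1/4987) = -353/1744 - 4*(-1/186)*(1/4987) = -353/1744 + (2/93)*(1/4987) = -353/1744 + 2/463791 = -163714735/808851504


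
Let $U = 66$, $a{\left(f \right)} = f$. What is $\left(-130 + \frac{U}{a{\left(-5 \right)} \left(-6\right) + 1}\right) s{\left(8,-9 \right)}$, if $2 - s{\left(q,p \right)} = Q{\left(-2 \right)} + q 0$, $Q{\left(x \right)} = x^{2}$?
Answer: $\frac{7928}{31} \approx 255.74$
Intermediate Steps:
$s{\left(q,p \right)} = -2$ ($s{\left(q,p \right)} = 2 - \left(\left(-2\right)^{2} + q 0\right) = 2 - \left(4 + 0\right) = 2 - 4 = -2$)
$\left(-130 + \frac{U}{a{\left(-5 \right)} \left(-6\right) + 1}\right) s{\left(8,-9 \right)} = \left(-130 + \frac{66}{\left(-5\right) \left(-6\right) + 1}\right) \left(-2\right) = \left(-130 + \frac{66}{30 + 1}\right) \left(-2\right) = \left(-130 + \frac{66}{31}\right) \left(-2\right) = \left(- \frac{3964}{31}\right) \left(-2\right) = \frac{7928}{31}$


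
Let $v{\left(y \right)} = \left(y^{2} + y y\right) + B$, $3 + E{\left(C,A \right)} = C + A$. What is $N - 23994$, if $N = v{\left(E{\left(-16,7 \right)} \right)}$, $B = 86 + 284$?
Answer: $-23336$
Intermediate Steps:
$E{\left(C,A \right)} = -3 + A + C$ ($E{\left(C,A \right)} = -3 + \left(C + A\right) = -3 + \left(A + C\right) = -3 + A + C$)
$B = 370$
$v{\left(y \right)} = 370 + 2 y^{2}$ ($v{\left(y \right)} = \left(y^{2} + y y\right) + 370 = \left(y^{2} + y^{2}\right) + 370 = 2 y^{2} + 370 = 370 + 2 y^{2}$)
$N = 658$ ($N = 370 + 2 \left(-3 + 7 - 16\right)^{2} = 370 + 2 \left(-12\right)^{2} = 370 + 2 \cdot 144 = 370 + 288 = 658$)
$N - 23994 = 658 - 23994 = -23336$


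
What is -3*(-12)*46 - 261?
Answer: 1395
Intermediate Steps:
-3*(-12)*46 - 261 = 36*46 - 261 = 1656 - 261 = 1395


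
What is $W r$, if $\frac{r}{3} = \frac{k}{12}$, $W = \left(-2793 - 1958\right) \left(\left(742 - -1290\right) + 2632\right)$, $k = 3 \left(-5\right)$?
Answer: $83094990$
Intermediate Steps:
$k = -15$
$W = -22158664$ ($W = - 4751 \left(\left(742 + 1290\right) + 2632\right) = - 4751 \left(2032 + 2632\right) = \left(-4751\right) 4664 = -22158664$)
$r = - \frac{15}{4}$ ($r = 3 \left(- \frac{15}{12}\right) = 3 \left(\left(-15\right) \frac{1}{12}\right) = 3 \left(- \frac{5}{4}\right) = - \frac{15}{4} \approx -3.75$)
$W r = \left(-22158664\right) \left(- \frac{15}{4}\right) = 83094990$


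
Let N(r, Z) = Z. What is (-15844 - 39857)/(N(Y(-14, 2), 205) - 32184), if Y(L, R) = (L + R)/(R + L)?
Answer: 55701/31979 ≈ 1.7418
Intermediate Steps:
Y(L, R) = 1 (Y(L, R) = (L + R)/(L + R) = 1)
(-15844 - 39857)/(N(Y(-14, 2), 205) - 32184) = (-15844 - 39857)/(205 - 32184) = -55701/(-31979) = -55701*(-1/31979) = 55701/31979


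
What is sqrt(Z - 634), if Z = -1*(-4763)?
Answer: sqrt(4129) ≈ 64.257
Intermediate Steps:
Z = 4763
sqrt(Z - 634) = sqrt(4763 - 634) = sqrt(4129)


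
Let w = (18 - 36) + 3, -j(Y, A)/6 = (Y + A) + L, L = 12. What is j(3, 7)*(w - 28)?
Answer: 5676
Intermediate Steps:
j(Y, A) = -72 - 6*A - 6*Y (j(Y, A) = -6*((Y + A) + 12) = -6*((A + Y) + 12) = -6*(12 + A + Y) = -72 - 6*A - 6*Y)
w = -15 (w = -18 + 3 = -15)
j(3, 7)*(w - 28) = (-72 - 6*7 - 6*3)*(-15 - 28) = (-72 - 42 - 18)*(-43) = -132*(-43) = 5676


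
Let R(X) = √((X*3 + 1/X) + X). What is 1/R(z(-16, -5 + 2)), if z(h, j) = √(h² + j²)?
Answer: 265^(¼)*√1061/1061 ≈ 0.12387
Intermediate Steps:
R(X) = √(1/X + 4*X) (R(X) = √((3*X + 1/X) + X) = √((1/X + 3*X) + X) = √(1/X + 4*X))
1/R(z(-16, -5 + 2)) = 1/(√(1/(√((-16)² + (-5 + 2)²)) + 4*√((-16)² + (-5 + 2)²))) = 1/(√(1/(√(256 + (-3)²)) + 4*√(256 + (-3)²))) = 1/(√(1/(√(256 + 9)) + 4*√(256 + 9))) = 1/(√(1/(√265) + 4*√265)) = 1/(√(√265/265 + 4*√265)) = 1/(√(1061*√265/265)) = 1/(265^(¾)*(265*√1061)/70225) = 265^(¼)*√1061/1061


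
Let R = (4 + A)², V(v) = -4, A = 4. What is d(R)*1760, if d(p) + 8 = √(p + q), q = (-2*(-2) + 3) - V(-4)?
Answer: -14080 + 8800*√3 ≈ 1162.0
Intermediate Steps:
q = 11 (q = (-2*(-2) + 3) - 1*(-4) = (4 + 3) + 4 = 7 + 4 = 11)
R = 64 (R = (4 + 4)² = 8² = 64)
d(p) = -8 + √(11 + p) (d(p) = -8 + √(p + 11) = -8 + √(11 + p))
d(R)*1760 = (-8 + √(11 + 64))*1760 = (-8 + √75)*1760 = (-8 + 5*√3)*1760 = -14080 + 8800*√3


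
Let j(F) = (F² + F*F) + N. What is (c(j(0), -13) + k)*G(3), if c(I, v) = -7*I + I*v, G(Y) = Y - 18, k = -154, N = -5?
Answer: 810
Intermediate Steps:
G(Y) = -18 + Y
j(F) = -5 + 2*F² (j(F) = (F² + F*F) - 5 = (F² + F²) - 5 = 2*F² - 5 = -5 + 2*F²)
(c(j(0), -13) + k)*G(3) = ((-5 + 2*0²)*(-7 - 13) - 154)*(-18 + 3) = ((-5 + 2*0)*(-20) - 154)*(-15) = ((-5 + 0)*(-20) - 154)*(-15) = (-5*(-20) - 154)*(-15) = (100 - 154)*(-15) = -54*(-15) = 810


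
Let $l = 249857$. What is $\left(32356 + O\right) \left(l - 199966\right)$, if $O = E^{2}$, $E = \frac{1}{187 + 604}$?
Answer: $\frac{1010020067596367}{625681} \approx 1.6143 \cdot 10^{9}$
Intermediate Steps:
$E = \frac{1}{791} \approx 0.0012642$
$O = \frac{1}{625681}$ ($O = \left(\frac{1}{791}\right)^{2} = \frac{1}{625681} \approx 1.5983 \cdot 10^{-6}$)
$\left(32356 + O\right) \left(l - 199966\right) = \left(32356 + \frac{1}{625681}\right) \left(249857 - 199966\right) = \frac{20244534437}{625681} \cdot 49891 = \frac{1010020067596367}{625681}$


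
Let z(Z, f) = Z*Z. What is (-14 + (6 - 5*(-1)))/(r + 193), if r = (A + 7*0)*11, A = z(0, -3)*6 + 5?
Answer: -3/248 ≈ -0.012097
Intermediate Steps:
z(Z, f) = Z²
A = 5 (A = 0²*6 + 5 = 0*6 + 5 = 0 + 5 = 5)
r = 55 (r = (5 + 7*0)*11 = (5 + 0)*11 = 5*11 = 55)
(-14 + (6 - 5*(-1)))/(r + 193) = (-14 + (6 - 5*(-1)))/(55 + 193) = (-14 + (6 + 5))/248 = (-14 + 11)*(1/248) = -3*1/248 = -3/248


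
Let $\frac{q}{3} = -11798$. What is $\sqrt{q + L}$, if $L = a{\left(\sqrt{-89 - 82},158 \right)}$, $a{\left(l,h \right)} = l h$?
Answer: $\sqrt{-35394 + 474 i \sqrt{19}} \approx 5.4888 + 188.21 i$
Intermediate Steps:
$q = -35394$ ($q = 3 \left(-11798\right) = -35394$)
$a{\left(l,h \right)} = h l$
$L = 474 i \sqrt{19}$ ($L = 158 \sqrt{-89 - 82} = 158 \sqrt{-171} = 158 \cdot 3 i \sqrt{19} = 474 i \sqrt{19} \approx 2066.1 i$)
$\sqrt{q + L} = \sqrt{-35394 + 474 i \sqrt{19}}$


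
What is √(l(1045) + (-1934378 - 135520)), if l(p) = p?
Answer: I*√2068853 ≈ 1438.4*I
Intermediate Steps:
√(l(1045) + (-1934378 - 135520)) = √(1045 + (-1934378 - 135520)) = √(1045 - 2069898) = √(-2068853) = I*√2068853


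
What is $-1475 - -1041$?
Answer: $-434$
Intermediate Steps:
$-1475 - -1041 = -1475 + \left(42 + 999\right) = -1475 + 1041 = -434$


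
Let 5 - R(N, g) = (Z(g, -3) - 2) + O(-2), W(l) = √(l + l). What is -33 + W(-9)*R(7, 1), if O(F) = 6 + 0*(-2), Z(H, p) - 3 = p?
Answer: -33 + 3*I*√2 ≈ -33.0 + 4.2426*I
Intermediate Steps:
W(l) = √2*√l (W(l) = √(2*l) = √2*√l)
Z(H, p) = 3 + p
O(F) = 6 (O(F) = 6 + 0 = 6)
R(N, g) = 1 (R(N, g) = 5 - (((3 - 3) - 2) + 6) = 5 - ((0 - 2) + 6) = 5 - (-2 + 6) = 5 - 1*4 = 5 - 4 = 1)
-33 + W(-9)*R(7, 1) = -33 + (√2*√(-9))*1 = -33 + (√2*(3*I))*1 = -33 + (3*I*√2)*1 = -33 + 3*I*√2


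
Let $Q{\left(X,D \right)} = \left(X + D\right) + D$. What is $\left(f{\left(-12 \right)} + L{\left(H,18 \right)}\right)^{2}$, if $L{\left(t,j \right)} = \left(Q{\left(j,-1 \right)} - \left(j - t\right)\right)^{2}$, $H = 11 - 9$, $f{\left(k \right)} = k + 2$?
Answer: $100$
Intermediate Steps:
$f{\left(k \right)} = 2 + k$
$H = 2$ ($H = 11 - 9 = 2$)
$Q{\left(X,D \right)} = X + 2 D$ ($Q{\left(X,D \right)} = \left(D + X\right) + D = X + 2 D$)
$L{\left(t,j \right)} = \left(-2 + t\right)^{2}$ ($L{\left(t,j \right)} = \left(\left(j + 2 \left(-1\right)\right) - \left(j - t\right)\right)^{2} = \left(\left(j - 2\right) - \left(j - t\right)\right)^{2} = \left(\left(-2 + j\right) - \left(j - t\right)\right)^{2} = \left(-2 + t\right)^{2}$)
$\left(f{\left(-12 \right)} + L{\left(H,18 \right)}\right)^{2} = \left(\left(2 - 12\right) + \left(-2 + 2\right)^{2}\right)^{2} = \left(-10 + 0^{2}\right)^{2} = \left(-10 + 0\right)^{2} = \left(-10\right)^{2} = 100$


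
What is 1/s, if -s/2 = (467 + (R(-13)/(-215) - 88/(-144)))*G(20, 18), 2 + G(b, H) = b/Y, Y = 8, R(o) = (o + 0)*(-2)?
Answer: -3870/1809187 ≈ -0.0021391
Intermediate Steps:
R(o) = -2*o (R(o) = o*(-2) = -2*o)
G(b, H) = -2 + b/8
s = -1809187/3870 (s = -2*(467 + (-2*(-13)/(-215) - 88/(-144)))*(-2 + (⅛)*20) = -2*(467 + (26*(-1/215) - 88*(-1/144)))*(-2 + 5/2) = -2*(467 + (-26/215 + 11/18))/2 = -2*(467 + 1897/3870)/2 = -1809187/(1935*2) = -2*1809187/7740 = -1809187/3870 ≈ -467.49)
1/s = 1/(-1809187/3870) = -3870/1809187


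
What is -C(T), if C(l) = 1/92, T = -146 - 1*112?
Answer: -1/92 ≈ -0.010870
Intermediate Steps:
T = -258 (T = -146 - 112 = -258)
C(l) = 1/92
-C(T) = -1*1/92 = -1/92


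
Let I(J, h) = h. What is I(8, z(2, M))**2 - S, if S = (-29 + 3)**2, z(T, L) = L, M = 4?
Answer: -660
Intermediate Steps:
S = 676 (S = (-26)**2 = 676)
I(8, z(2, M))**2 - S = 4**2 - 1*676 = 16 - 676 = -660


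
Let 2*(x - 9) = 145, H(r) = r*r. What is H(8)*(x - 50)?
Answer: 2016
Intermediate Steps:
H(r) = r**2
x = 163/2 (x = 9 + (1/2)*145 = 9 + 145/2 = 163/2 ≈ 81.500)
H(8)*(x - 50) = 8**2*(163/2 - 50) = 64*(63/2) = 2016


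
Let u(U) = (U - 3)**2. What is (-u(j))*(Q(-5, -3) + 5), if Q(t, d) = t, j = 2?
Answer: 0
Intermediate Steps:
u(U) = (-3 + U)**2
(-u(j))*(Q(-5, -3) + 5) = (-(-3 + 2)**2)*(-5 + 5) = -1*(-1)**2*0 = -1*1*0 = -1*0 = 0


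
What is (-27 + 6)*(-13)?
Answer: 273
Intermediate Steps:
(-27 + 6)*(-13) = -21*(-13) = 273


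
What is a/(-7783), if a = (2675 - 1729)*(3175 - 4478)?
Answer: 28666/181 ≈ 158.38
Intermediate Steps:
a = -1232638 (a = 946*(-1303) = -1232638)
a/(-7783) = -1232638/(-7783) = -1232638*(-1/7783) = 28666/181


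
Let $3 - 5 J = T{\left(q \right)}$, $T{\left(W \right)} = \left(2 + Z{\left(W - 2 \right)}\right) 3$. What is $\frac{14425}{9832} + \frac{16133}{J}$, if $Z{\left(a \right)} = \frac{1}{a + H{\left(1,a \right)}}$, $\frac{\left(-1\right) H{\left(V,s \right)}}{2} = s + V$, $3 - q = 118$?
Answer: $- \frac{22800320575}{855384} \approx -26655.0$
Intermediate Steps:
$q = -115$ ($q = 3 - 118 = -115$)
$H{\left(V,s \right)} = - 2 V - 2 s$ ($H{\left(V,s \right)} = - 2 \left(s + V\right) = - 2 \left(V + s\right) = - 2 V - 2 s$)
$Z{\left(a \right)} = \frac{1}{-2 - a}$ ($Z{\left(a \right)} = \frac{1}{a - \left(2 + 2 a\right)} = \frac{1}{-2 - a}$)
$T{\left(W \right)} = 6 - \frac{3}{W}$ ($T{\left(W \right)} = \left(2 - \frac{1}{2 + \left(W - 2\right)}\right) 3 = \left(2 - \frac{1}{2 + \left(-2 + W\right)}\right) 3 = \left(2 - \frac{1}{W}\right) 3 = 6 - \frac{3}{W}$)
$J = - \frac{348}{575}$ ($J = \frac{3}{5} - \frac{6 - \frac{3}{-115}}{5} = \frac{3}{5} - \frac{6 - - \frac{3}{115}}{5} = \frac{3}{5} - \frac{6 + \frac{3}{115}}{5} = \frac{3}{5} - \frac{693}{575} = - \frac{348}{575} \approx -0.60522$)
$\frac{14425}{9832} + \frac{16133}{J} = \frac{14425}{9832} + \frac{16133}{- \frac{348}{575}} = 14425 \cdot \frac{1}{9832} + 16133 \left(- \frac{575}{348}\right) = \frac{14425}{9832} - \frac{9276475}{348} = - \frac{22800320575}{855384}$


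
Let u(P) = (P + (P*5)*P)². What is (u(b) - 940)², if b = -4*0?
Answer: 883600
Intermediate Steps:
b = 0
u(P) = (P + 5*P²)² (u(P) = (P + (5*P)*P)² = (P + 5*P²)²)
(u(b) - 940)² = (0²*(1 + 5*0)² - 940)² = (0*(1 + 0)² - 940)² = (0*1² - 940)² = (0*1 - 940)² = (0 - 940)² = (-940)² = 883600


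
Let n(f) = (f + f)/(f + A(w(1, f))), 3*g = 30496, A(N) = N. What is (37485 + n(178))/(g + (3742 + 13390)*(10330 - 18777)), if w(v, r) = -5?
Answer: -19455783/75101292268 ≈ -0.00025906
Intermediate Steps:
g = 30496/3 (g = (1/3)*30496 = 30496/3 ≈ 10165.)
n(f) = 2*f/(-5 + f) (n(f) = (f + f)/(f - 5) = (2*f)/(-5 + f) = 2*f/(-5 + f))
(37485 + n(178))/(g + (3742 + 13390)*(10330 - 18777)) = (37485 + 2*178/(-5 + 178))/(30496/3 + (3742 + 13390)*(10330 - 18777)) = (37485 + 2*178/173)/(30496/3 + 17132*(-8447)) = (37485 + 2*178*(1/173))/(30496/3 - 144714004) = (37485 + 356/173)/(-434111516/3) = (6485261/173)*(-3/434111516) = -19455783/75101292268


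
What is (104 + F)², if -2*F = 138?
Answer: 1225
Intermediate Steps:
F = -69 (F = -½*138 = -69)
(104 + F)² = (104 - 69)² = 35² = 1225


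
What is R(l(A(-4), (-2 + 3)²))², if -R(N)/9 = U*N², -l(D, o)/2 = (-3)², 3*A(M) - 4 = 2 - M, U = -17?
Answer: 2457383184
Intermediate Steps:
A(M) = 2 - M/3 (A(M) = 4/3 + (2 - M)/3 = 4/3 + (⅔ - M/3) = 2 - M/3)
l(D, o) = -18 (l(D, o) = -2*(-3)² = -2*9 = -18)
R(N) = 153*N² (R(N) = -(-153)*N² = 153*N²)
R(l(A(-4), (-2 + 3)²))² = (153*(-18)²)² = (153*324)² = 49572² = 2457383184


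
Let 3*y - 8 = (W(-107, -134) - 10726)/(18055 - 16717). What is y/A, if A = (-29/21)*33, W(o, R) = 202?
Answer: -70/71137 ≈ -0.00098402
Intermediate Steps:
A = -319/7 (A = ((1/21)*(-29))*33 = -29/21*33 = -319/7 ≈ -45.571)
y = 10/223 (y = 8/3 + ((202 - 10726)/(18055 - 16717))/3 = 8/3 + (-10524/1338)/3 = 8/3 + (-10524*1/1338)/3 = 8/3 + (⅓)*(-1754/223) = 8/3 - 1754/669 = 10/223 ≈ 0.044843)
y/A = 10/(223*(-319/7)) = (10/223)*(-7/319) = -70/71137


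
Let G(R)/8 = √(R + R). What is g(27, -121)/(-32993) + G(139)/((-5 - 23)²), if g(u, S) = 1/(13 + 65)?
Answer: -1/2573454 + √278/98 ≈ 0.17014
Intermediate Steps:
g(u, S) = 1/78
G(R) = 8*√2*√R (G(R) = 8*√(R + R) = 8*√(2*R) = 8*(√2*√R) = 8*√2*√R)
g(27, -121)/(-32993) + G(139)/((-5 - 23)²) = (1/78)/(-32993) + (8*√2*√139)/((-5 - 23)²) = (1/78)*(-1/32993) + (8*√278)/((-28)²) = -1/2573454 + (8*√278)/784 = -1/2573454 + (8*√278)*(1/784) = -1/2573454 + √278/98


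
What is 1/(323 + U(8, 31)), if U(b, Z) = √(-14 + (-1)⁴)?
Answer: 323/104342 - I*√13/104342 ≈ 0.0030956 - 3.4555e-5*I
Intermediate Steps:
U(b, Z) = I*√13 (U(b, Z) = √(-14 + 1) = √(-13) = I*√13)
1/(323 + U(8, 31)) = 1/(323 + I*√13)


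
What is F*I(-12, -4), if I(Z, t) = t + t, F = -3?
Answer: 24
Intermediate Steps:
I(Z, t) = 2*t
F*I(-12, -4) = -6*(-4) = -3*(-8) = 24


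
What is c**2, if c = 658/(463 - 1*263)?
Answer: 108241/10000 ≈ 10.824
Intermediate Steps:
c = 329/100 (c = 658/(463 - 263) = 658/200 = 658*(1/200) = 329/100 ≈ 3.2900)
c**2 = (329/100)**2 = 108241/10000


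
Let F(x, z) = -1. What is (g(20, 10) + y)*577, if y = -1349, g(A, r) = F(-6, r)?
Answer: -778950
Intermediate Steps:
g(A, r) = -1
(g(20, 10) + y)*577 = (-1 - 1349)*577 = -1350*577 = -778950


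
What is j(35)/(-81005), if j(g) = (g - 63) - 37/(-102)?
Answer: 2819/8262510 ≈ 0.00034118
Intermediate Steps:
j(g) = -6389/102 + g (j(g) = (-63 + g) - 37*(-1/102) = (-63 + g) + 37/102 = -6389/102 + g)
j(35)/(-81005) = (-6389/102 + 35)/(-81005) = -2819/102*(-1/81005) = 2819/8262510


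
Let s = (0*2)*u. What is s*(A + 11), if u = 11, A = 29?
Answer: 0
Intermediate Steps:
s = 0 (s = (0*2)*11 = 0*11 = 0)
s*(A + 11) = 0*(29 + 11) = 0*40 = 0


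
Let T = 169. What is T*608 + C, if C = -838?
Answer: 101914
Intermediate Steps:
T*608 + C = 169*608 - 838 = 102752 - 838 = 101914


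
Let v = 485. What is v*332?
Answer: 161020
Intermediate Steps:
v*332 = 485*332 = 161020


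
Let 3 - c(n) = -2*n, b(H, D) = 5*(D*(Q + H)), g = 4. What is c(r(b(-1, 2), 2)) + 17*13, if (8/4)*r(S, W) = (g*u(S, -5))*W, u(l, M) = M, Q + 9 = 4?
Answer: 184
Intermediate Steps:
Q = -5 (Q = -9 + 4 = -5)
b(H, D) = 5*D*(-5 + H) (b(H, D) = 5*(D*(-5 + H)) = 5*D*(-5 + H))
r(S, W) = -10*W (r(S, W) = ((4*(-5))*W)/2 = (-20*W)/2 = -10*W)
c(n) = 3 + 2*n (c(n) = 3 - (-2)*n = 3 + 2*n)
c(r(b(-1, 2), 2)) + 17*13 = (3 + 2*(-10*2)) + 17*13 = (3 + 2*(-20)) + 221 = (3 - 40) + 221 = -37 + 221 = 184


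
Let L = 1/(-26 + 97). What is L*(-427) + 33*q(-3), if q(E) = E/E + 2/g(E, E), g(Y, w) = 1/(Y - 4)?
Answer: -30886/71 ≈ -435.01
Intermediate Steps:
L = 1/71 ≈ 0.014085
g(Y, w) = 1/(-4 + Y)
q(E) = -7 + 2*E (q(E) = E/E + 2/(1/(-4 + E)) = 1 + 2*(-4 + E) = 1 + (-8 + 2*E) = -7 + 2*E)
L*(-427) + 33*q(-3) = (1/71)*(-427) + 33*(-7 + 2*(-3)) = -427/71 + 33*(-7 - 6) = -427/71 + 33*(-13) = -427/71 - 429 = -30886/71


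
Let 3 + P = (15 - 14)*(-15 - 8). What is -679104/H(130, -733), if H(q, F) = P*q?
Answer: 169776/845 ≈ 200.92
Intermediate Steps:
P = -26 (P = -3 + (15 - 14)*(-15 - 8) = -3 + 1*(-23) = -3 - 23 = -26)
H(q, F) = -26*q
-679104/H(130, -733) = -679104/((-26*130)) = -679104/(-3380) = -679104*(-1/3380) = 169776/845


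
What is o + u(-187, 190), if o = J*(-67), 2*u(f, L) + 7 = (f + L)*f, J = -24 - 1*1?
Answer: 1391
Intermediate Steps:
J = -25 (J = -24 - 1 = -25)
u(f, L) = -7/2 + f*(L + f)/2 (u(f, L) = -7/2 + ((f + L)*f)/2 = -7/2 + ((L + f)*f)/2 = -7/2 + (f*(L + f))/2 = -7/2 + f*(L + f)/2)
o = 1675 (o = -25*(-67) = 1675)
o + u(-187, 190) = 1675 + (-7/2 + (1/2)*(-187)**2 + (1/2)*190*(-187)) = 1675 + (-7/2 + (1/2)*34969 - 17765) = 1675 + (-7/2 + 34969/2 - 17765) = 1675 - 284 = 1391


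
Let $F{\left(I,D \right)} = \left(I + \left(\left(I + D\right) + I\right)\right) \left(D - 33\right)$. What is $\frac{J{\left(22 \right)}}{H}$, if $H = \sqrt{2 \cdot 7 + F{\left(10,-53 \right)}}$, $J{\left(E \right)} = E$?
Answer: $\frac{11 \sqrt{498}}{498} \approx 0.49292$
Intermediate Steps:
$F{\left(I,D \right)} = \left(-33 + D\right) \left(D + 3 I\right)$ ($F{\left(I,D \right)} = \left(I + \left(\left(D + I\right) + I\right)\right) \left(-33 + D\right) = \left(I + \left(D + 2 I\right)\right) \left(-33 + D\right) = \left(D + 3 I\right) \left(-33 + D\right) = \left(-33 + D\right) \left(D + 3 I\right)$)
$H = 2 \sqrt{498}$ ($H = \sqrt{2 \cdot 7 + \left(\left(-53\right)^{2} - 990 - -1749 + 3 \left(-53\right) 10\right)} = \sqrt{14 + \left(2809 - 990 + 1749 - 1590\right)} = \sqrt{14 + 1978} = \sqrt{1992} = 2 \sqrt{498} \approx 44.632$)
$\frac{J{\left(22 \right)}}{H} = \frac{22}{2 \sqrt{498}} = 22 \frac{\sqrt{498}}{996} = \frac{11 \sqrt{498}}{498}$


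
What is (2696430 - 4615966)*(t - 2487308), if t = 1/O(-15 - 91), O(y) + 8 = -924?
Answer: 1112453199517388/233 ≈ 4.7745e+12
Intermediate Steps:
O(y) = -932 (O(y) = -8 - 924 = -932)
t = -1/932 (t = 1/(-932) = -1/932 ≈ -0.0010730)
(2696430 - 4615966)*(t - 2487308) = (2696430 - 4615966)*(-1/932 - 2487308) = -1919536*(-2318171057/932) = 1112453199517388/233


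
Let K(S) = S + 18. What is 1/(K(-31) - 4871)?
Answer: -1/4884 ≈ -0.00020475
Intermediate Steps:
K(S) = 18 + S
1/(K(-31) - 4871) = 1/((18 - 31) - 4871) = 1/(-13 - 4871) = 1/(-4884) = -1/4884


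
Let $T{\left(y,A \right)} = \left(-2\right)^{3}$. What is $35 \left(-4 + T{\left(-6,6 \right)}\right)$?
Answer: $-420$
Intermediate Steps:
$T{\left(y,A \right)} = -8$
$35 \left(-4 + T{\left(-6,6 \right)}\right) = 35 \left(-4 - 8\right) = 35 \left(-12\right) = -420$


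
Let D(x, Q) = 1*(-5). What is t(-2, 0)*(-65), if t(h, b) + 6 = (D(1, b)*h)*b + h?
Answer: 520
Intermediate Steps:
D(x, Q) = -5
t(h, b) = -6 + h - 5*b*h (t(h, b) = -6 + ((-5*h)*b + h) = -6 + (-5*b*h + h) = -6 + (h - 5*b*h) = -6 + h - 5*b*h)
t(-2, 0)*(-65) = (-6 - 2 - 5*0*(-2))*(-65) = (-6 - 2 + 0)*(-65) = -8*(-65) = 520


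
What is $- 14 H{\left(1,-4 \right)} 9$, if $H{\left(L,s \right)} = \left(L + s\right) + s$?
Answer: $882$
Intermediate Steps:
$H{\left(L,s \right)} = L + 2 s$
$- 14 H{\left(1,-4 \right)} 9 = - 14 \left(1 + 2 \left(-4\right)\right) 9 = - 14 \left(1 - 8\right) 9 = \left(-14\right) \left(-7\right) 9 = 98 \cdot 9 = 882$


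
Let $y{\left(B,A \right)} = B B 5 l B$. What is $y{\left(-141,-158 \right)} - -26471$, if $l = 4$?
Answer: $-56037949$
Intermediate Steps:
$y{\left(B,A \right)} = 20 B^{3}$ ($y{\left(B,A \right)} = B B 5 \cdot 4 B = B^{2} \cdot 5 \cdot 4 B = 5 B^{2} \cdot 4 B = 20 B^{2} B = 20 B^{3}$)
$y{\left(-141,-158 \right)} - -26471 = 20 \left(-141\right)^{3} - -26471 = 20 \left(-2803221\right) + 26471 = -56064420 + 26471 = -56037949$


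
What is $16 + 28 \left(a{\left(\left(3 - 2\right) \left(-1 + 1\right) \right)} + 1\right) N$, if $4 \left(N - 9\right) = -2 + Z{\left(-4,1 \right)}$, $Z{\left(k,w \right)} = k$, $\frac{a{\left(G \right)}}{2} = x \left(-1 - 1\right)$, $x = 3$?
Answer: $-2294$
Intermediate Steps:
$a{\left(G \right)} = -12$ ($a{\left(G \right)} = 2 \cdot 3 \left(-1 - 1\right) = 2 \cdot 3 \left(-2\right) = 2 \left(-6\right) = -12$)
$N = \frac{15}{2}$ ($N = 9 + \frac{-2 - 4}{4} = 9 + \frac{1}{4} \left(-6\right) = 9 - \frac{3}{2} = \frac{15}{2} \approx 7.5$)
$16 + 28 \left(a{\left(\left(3 - 2\right) \left(-1 + 1\right) \right)} + 1\right) N = 16 + 28 \left(-12 + 1\right) \frac{15}{2} = 16 + 28 \left(\left(-11\right) \frac{15}{2}\right) = 16 + 28 \left(- \frac{165}{2}\right) = 16 - 2310 = -2294$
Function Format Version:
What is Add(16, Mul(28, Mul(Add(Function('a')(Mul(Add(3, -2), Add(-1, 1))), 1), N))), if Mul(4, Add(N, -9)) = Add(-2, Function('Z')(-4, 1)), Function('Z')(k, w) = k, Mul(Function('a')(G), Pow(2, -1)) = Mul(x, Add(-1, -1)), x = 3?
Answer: -2294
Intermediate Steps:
Function('a')(G) = -12 (Function('a')(G) = Mul(2, Mul(3, Add(-1, -1))) = Mul(2, Mul(3, -2)) = Mul(2, -6) = -12)
N = Rational(15, 2) (N = Add(9, Mul(Rational(1, 4), Add(-2, -4))) = Add(9, Mul(Rational(1, 4), -6)) = Add(9, Rational(-3, 2)) = Rational(15, 2) ≈ 7.5000)
Add(16, Mul(28, Mul(Add(Function('a')(Mul(Add(3, -2), Add(-1, 1))), 1), N))) = Add(16, Mul(28, Mul(Add(-12, 1), Rational(15, 2)))) = Add(16, Mul(28, Mul(-11, Rational(15, 2)))) = Add(16, Mul(28, Rational(-165, 2))) = Add(16, -2310) = -2294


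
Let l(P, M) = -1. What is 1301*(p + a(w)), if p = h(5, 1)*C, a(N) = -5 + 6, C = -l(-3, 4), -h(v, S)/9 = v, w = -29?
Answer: -57244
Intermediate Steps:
h(v, S) = -9*v
C = 1 (C = -1*(-1) = 1)
a(N) = 1
p = -45 (p = -9*5*1 = -45*1 = -45)
1301*(p + a(w)) = 1301*(-45 + 1) = 1301*(-44) = -57244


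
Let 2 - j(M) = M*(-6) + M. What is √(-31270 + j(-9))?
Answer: I*√31313 ≈ 176.95*I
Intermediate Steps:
j(M) = 2 + 5*M (j(M) = 2 - (M*(-6) + M) = 2 - (-6*M + M) = 2 - (-5)*M = 2 + 5*M)
√(-31270 + j(-9)) = √(-31270 + (2 + 5*(-9))) = √(-31270 + (2 - 45)) = √(-31270 - 43) = √(-31313) = I*√31313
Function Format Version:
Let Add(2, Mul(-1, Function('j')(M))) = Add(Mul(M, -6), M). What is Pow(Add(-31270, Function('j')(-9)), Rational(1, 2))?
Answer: Mul(I, Pow(31313, Rational(1, 2))) ≈ Mul(176.95, I)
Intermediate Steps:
Function('j')(M) = Add(2, Mul(5, M)) (Function('j')(M) = Add(2, Mul(-1, Add(Mul(M, -6), M))) = Add(2, Mul(-1, Add(Mul(-6, M), M))) = Add(2, Mul(-1, Mul(-5, M))) = Add(2, Mul(5, M)))
Pow(Add(-31270, Function('j')(-9)), Rational(1, 2)) = Pow(Add(-31270, Add(2, Mul(5, -9))), Rational(1, 2)) = Pow(Add(-31270, Add(2, -45)), Rational(1, 2)) = Pow(Add(-31270, -43), Rational(1, 2)) = Pow(-31313, Rational(1, 2)) = Mul(I, Pow(31313, Rational(1, 2)))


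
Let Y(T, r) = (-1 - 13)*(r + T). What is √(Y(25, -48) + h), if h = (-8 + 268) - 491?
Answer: √91 ≈ 9.5394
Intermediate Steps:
h = -231 (h = 260 - 491 = -231)
Y(T, r) = -14*T - 14*r (Y(T, r) = -14*(T + r) = -14*T - 14*r)
√(Y(25, -48) + h) = √((-14*25 - 14*(-48)) - 231) = √((-350 + 672) - 231) = √(322 - 231) = √91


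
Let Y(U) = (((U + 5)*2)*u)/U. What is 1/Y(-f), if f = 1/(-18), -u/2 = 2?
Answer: -1/728 ≈ -0.0013736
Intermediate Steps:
u = -4 (u = -2*2 = -4)
f = -1/18 ≈ -0.055556
Y(U) = (-40 - 8*U)/U (Y(U) = (((U + 5)*2)*(-4))/U = (((5 + U)*2)*(-4))/U = ((10 + 2*U)*(-4))/U = (-40 - 8*U)/U)
1/Y(-f) = 1/(-8 - 40/((-1*(-1/18)))) = 1/(-8 - 40/1/18) = 1/(-8 - 40*18) = 1/(-8 - 720) = 1/(-728) = -1/728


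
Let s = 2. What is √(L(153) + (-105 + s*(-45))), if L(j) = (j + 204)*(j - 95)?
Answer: 3*√2279 ≈ 143.22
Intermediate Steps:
L(j) = (-95 + j)*(204 + j) (L(j) = (204 + j)*(-95 + j) = (-95 + j)*(204 + j))
√(L(153) + (-105 + s*(-45))) = √((-19380 + 153² + 109*153) + (-105 + 2*(-45))) = √((-19380 + 23409 + 16677) + (-105 - 90)) = √(20706 - 195) = √20511 = 3*√2279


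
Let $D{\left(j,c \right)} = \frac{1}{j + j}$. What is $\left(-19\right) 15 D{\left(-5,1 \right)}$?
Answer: $\frac{57}{2} \approx 28.5$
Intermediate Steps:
$D{\left(j,c \right)} = \frac{1}{2 j}$
$\left(-19\right) 15 D{\left(-5,1 \right)} = \left(-19\right) 15 \frac{1}{2 \left(-5\right)} = - 285 \cdot \frac{1}{2} \left(- \frac{1}{5}\right) = \left(-285\right) \left(- \frac{1}{10}\right) = \frac{57}{2}$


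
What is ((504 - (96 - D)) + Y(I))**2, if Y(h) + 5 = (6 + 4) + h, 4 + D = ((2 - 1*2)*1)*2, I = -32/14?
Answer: 8105409/49 ≈ 1.6542e+5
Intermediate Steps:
I = -16/7 (I = -32*1/14 = -16/7 ≈ -2.2857)
D = -4 (D = -4 + ((2 - 1*2)*1)*2 = -4 + ((2 - 2)*1)*2 = -4 + (0*1)*2 = -4 + 0*2 = -4 + 0 = -4)
Y(h) = 5 + h (Y(h) = -5 + ((6 + 4) + h) = -5 + (10 + h) = 5 + h)
((504 - (96 - D)) + Y(I))**2 = ((504 - (96 - 1*(-4))) + (5 - 16/7))**2 = ((504 - (96 + 4)) + 19/7)**2 = ((504 - 1*100) + 19/7)**2 = ((504 - 100) + 19/7)**2 = (404 + 19/7)**2 = (2847/7)**2 = 8105409/49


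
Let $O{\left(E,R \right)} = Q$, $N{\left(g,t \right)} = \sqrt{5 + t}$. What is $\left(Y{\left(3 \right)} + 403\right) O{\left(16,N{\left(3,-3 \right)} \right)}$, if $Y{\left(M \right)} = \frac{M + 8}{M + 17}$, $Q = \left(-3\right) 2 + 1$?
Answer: $- \frac{8071}{4} \approx -2017.8$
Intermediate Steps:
$Q = -5$ ($Q = -6 + 1 = -5$)
$Y{\left(M \right)} = \frac{8 + M}{17 + M}$
$O{\left(E,R \right)} = -5$
$\left(Y{\left(3 \right)} + 403\right) O{\left(16,N{\left(3,-3 \right)} \right)} = \left(\frac{8 + 3}{17 + 3} + 403\right) \left(-5\right) = \left(\frac{1}{20} \cdot 11 + 403\right) \left(-5\right) = \left(\frac{11}{20} + 403\right) \left(-5\right) = \frac{8071}{20} \left(-5\right) = - \frac{8071}{4}$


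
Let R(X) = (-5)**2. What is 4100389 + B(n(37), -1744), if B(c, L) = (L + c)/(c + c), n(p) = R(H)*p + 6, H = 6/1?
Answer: 7634923505/1862 ≈ 4.1004e+6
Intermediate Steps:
H = 6 (H = 6*1 = 6)
R(X) = 25
n(p) = 6 + 25*p (n(p) = 25*p + 6 = 6 + 25*p)
B(c, L) = (L + c)/(2*c) (B(c, L) = (L + c)/((2*c)) = (L + c)*(1/(2*c)) = (L + c)/(2*c))
4100389 + B(n(37), -1744) = 4100389 + (-1744 + (6 + 25*37))/(2*(6 + 25*37)) = 4100389 + (-1744 + (6 + 925))/(2*(6 + 925)) = 4100389 + (1/2)*(-1744 + 931)/931 = 4100389 + (1/2)*(1/931)*(-813) = 4100389 - 813/1862 = 7634923505/1862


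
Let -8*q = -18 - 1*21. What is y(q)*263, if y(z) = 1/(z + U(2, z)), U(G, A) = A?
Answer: 1052/39 ≈ 26.974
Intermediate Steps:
q = 39/8 (q = -(-18 - 1*21)/8 = -(-18 - 21)/8 = -⅛*(-39) = 39/8 ≈ 4.8750)
y(z) = 1/(2*z) (y(z) = 1/(z + z) = 1/(2*z))
y(q)*263 = (1/(2*(39/8)))*263 = ((½)*(8/39))*263 = (4/39)*263 = 1052/39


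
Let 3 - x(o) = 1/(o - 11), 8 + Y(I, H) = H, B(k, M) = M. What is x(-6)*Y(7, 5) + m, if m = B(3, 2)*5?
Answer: 14/17 ≈ 0.82353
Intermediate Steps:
Y(I, H) = -8 + H
x(o) = 3 - 1/(-11 + o) (x(o) = 3 - 1/(o - 11) = 3 - 1/(-11 + o))
m = 10 (m = 2*5 = 10)
x(-6)*Y(7, 5) + m = ((-34 + 3*(-6))/(-11 - 6))*(-8 + 5) + 10 = ((-34 - 18)/(-17))*(-3) + 10 = -1/17*(-52)*(-3) + 10 = (52/17)*(-3) + 10 = -156/17 + 10 = 14/17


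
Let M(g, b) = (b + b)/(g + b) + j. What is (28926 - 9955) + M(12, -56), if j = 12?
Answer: 208841/11 ≈ 18986.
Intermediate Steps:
M(g, b) = 12 + 2*b/(b + g) (M(g, b) = (b + b)/(g + b) + 12 = (2*b)/(b + g) + 12 = 2*b/(b + g) + 12 = 12 + 2*b/(b + g))
(28926 - 9955) + M(12, -56) = (28926 - 9955) + 2*(6*12 + 7*(-56))/(-56 + 12) = 18971 + 2*(72 - 392)/(-44) = 18971 + 2*(-1/44)*(-320) = 18971 + 160/11 = 208841/11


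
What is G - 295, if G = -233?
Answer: -528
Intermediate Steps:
G - 295 = -233 - 295 = -528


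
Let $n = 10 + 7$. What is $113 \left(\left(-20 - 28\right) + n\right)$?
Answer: $-3503$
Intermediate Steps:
$n = 17$
$113 \left(\left(-20 - 28\right) + n\right) = 113 \left(\left(-20 - 28\right) + 17\right) = 113 \left(-48 + 17\right) = 113 \left(-31\right) = -3503$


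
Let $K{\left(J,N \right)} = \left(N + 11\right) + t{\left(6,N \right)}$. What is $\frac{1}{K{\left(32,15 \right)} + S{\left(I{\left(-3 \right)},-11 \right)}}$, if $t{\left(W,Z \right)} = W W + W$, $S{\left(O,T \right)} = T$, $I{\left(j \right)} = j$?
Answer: $\frac{1}{57} \approx 0.017544$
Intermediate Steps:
$t{\left(W,Z \right)} = W + W^{2}$ ($t{\left(W,Z \right)} = W^{2} + W = W + W^{2}$)
$K{\left(J,N \right)} = 53 + N$ ($K{\left(J,N \right)} = \left(N + 11\right) + 6 \left(1 + 6\right) = \left(11 + N\right) + 6 \cdot 7 = \left(11 + N\right) + 42 = 53 + N$)
$\frac{1}{K{\left(32,15 \right)} + S{\left(I{\left(-3 \right)},-11 \right)}} = \frac{1}{\left(53 + 15\right) - 11} = \frac{1}{68 - 11} = \frac{1}{57}$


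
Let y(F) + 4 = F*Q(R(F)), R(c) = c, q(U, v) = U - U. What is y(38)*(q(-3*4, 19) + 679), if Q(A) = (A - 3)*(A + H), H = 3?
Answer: 37023154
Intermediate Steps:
q(U, v) = 0
Q(A) = (-3 + A)*(3 + A) (Q(A) = (A - 3)*(A + 3) = (-3 + A)*(3 + A))
y(F) = -4 + F*(-9 + F²)
y(38)*(q(-3*4, 19) + 679) = (-4 + 38*(-9 + 38²))*(0 + 679) = (-4 + 38*(-9 + 1444))*679 = (-4 + 38*1435)*679 = (-4 + 54530)*679 = 54526*679 = 37023154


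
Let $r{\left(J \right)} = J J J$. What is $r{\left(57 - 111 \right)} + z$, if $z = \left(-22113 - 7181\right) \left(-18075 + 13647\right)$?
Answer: $129556368$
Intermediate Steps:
$z = 129713832$ ($z = \left(-29294\right) \left(-4428\right) = 129713832$)
$r{\left(J \right)} = J^{3}$ ($r{\left(J \right)} = J^{2} J = J^{3}$)
$r{\left(57 - 111 \right)} + z = \left(57 - 111\right)^{3} + 129713832 = \left(-54\right)^{3} + 129713832 = -157464 + 129713832 = 129556368$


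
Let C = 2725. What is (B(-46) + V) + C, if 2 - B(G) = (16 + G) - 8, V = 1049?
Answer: 3814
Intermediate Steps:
B(G) = -6 - G (B(G) = 2 - ((16 + G) - 8) = 2 - (8 + G) = 2 + (-8 - G) = -6 - G)
(B(-46) + V) + C = ((-6 - 1*(-46)) + 1049) + 2725 = ((-6 + 46) + 1049) + 2725 = (40 + 1049) + 2725 = 1089 + 2725 = 3814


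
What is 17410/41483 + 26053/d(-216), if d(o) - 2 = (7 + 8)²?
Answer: 1084708669/9416641 ≈ 115.19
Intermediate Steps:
d(o) = 227 (d(o) = 2 + (7 + 8)² = 2 + 15² = 2 + 225 = 227)
17410/41483 + 26053/d(-216) = 17410/41483 + 26053/227 = 1084708669/9416641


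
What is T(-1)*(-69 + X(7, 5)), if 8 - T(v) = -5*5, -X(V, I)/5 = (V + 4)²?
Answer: -22242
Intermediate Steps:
X(V, I) = -5*(4 + V)² (X(V, I) = -5*(V + 4)² = -5*(4 + V)²)
T(v) = 33 (T(v) = 8 - (-5)*5 = 8 - 1*(-25) = 8 + 25 = 33)
T(-1)*(-69 + X(7, 5)) = 33*(-69 - 5*(4 + 7)²) = 33*(-69 - 5*11²) = 33*(-69 - 5*121) = 33*(-69 - 605) = 33*(-674) = -22242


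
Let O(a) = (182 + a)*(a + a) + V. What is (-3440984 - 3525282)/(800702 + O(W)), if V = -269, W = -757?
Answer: -6966266/1670983 ≈ -4.1690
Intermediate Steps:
O(a) = -269 + 2*a*(182 + a) (O(a) = (182 + a)*(a + a) - 269 = (182 + a)*(2*a) - 269 = 2*a*(182 + a) - 269 = -269 + 2*a*(182 + a))
(-3440984 - 3525282)/(800702 + O(W)) = (-3440984 - 3525282)/(800702 + (-269 + 2*(-757)² + 364*(-757))) = -6966266/(800702 + (-269 + 2*573049 - 275548)) = -6966266/(800702 + (-269 + 1146098 - 275548)) = -6966266/(800702 + 870281) = -6966266/1670983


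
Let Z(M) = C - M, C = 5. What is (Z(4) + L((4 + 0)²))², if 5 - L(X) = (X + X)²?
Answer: 1036324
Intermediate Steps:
Z(M) = 5 - M
L(X) = 5 - 4*X² (L(X) = 5 - (X + X)² = 5 - (2*X)² = 5 - 4*X²)
(Z(4) + L((4 + 0)²))² = ((5 - 1*4) + (5 - 4*(4 + 0)⁴))² = ((5 - 4) + (5 - 4*(4²)²))² = (1 + (5 - 4*16²))² = (1 + (5 - 4*256))² = (1 + (5 - 1024))² = (1 - 1019)² = (-1018)² = 1036324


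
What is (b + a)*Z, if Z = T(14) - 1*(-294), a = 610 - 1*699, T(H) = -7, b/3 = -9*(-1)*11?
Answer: 59696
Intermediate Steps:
b = 297 (b = 3*(-9*(-1)*11) = 3*(9*11) = 3*99 = 297)
a = -89 (a = 610 - 699 = -89)
Z = 287 (Z = -7 - 1*(-294) = -7 + 294 = 287)
(b + a)*Z = (297 - 89)*287 = 208*287 = 59696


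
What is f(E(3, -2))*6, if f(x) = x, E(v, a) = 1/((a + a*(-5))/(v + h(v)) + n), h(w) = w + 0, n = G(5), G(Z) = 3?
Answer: 18/13 ≈ 1.3846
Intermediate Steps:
n = 3
h(w) = w
E(v, a) = 1/(3 - 2*a/v) (E(v, a) = 1/((a + a*(-5))/(v + v) + 3) = 1/((a - 5*a)/((2*v)) + 3) = 1/((-4*a)*(1/(2*v)) + 3) = 1/(-2*a/v + 3) = 1/(3 - 2*a/v))
f(E(3, -2))*6 = (3/(-2*(-2) + 3*3))*6 = (3/(4 + 9))*6 = (3/13)*6 = 18/13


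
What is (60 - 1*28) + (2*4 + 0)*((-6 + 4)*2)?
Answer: 0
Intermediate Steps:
(60 - 1*28) + (2*4 + 0)*((-6 + 4)*2) = (60 - 28) + (8 + 0)*(-2*2) = 32 + 8*(-4) = 32 - 32 = 0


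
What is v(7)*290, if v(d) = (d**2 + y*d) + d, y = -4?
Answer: 8120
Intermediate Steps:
v(d) = d**2 - 3*d (v(d) = (d**2 - 4*d) + d = d**2 - 3*d)
v(7)*290 = (7*(-3 + 7))*290 = (7*4)*290 = 28*290 = 8120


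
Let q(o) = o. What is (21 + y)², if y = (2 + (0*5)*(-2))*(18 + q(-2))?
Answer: 2809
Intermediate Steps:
y = 32 (y = (2 + (0*5)*(-2))*(18 - 2) = (2 + 0*(-2))*16 = (2 + 0)*16 = 2*16 = 32)
(21 + y)² = (21 + 32)² = 53² = 2809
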